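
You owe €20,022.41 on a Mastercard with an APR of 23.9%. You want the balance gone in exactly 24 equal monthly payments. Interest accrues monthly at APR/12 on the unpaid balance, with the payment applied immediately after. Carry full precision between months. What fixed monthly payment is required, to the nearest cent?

€1,057.61

Monthly rate r = 23.9%/12 = 1.99167% = 0.0199167.
Level-payment amortization: P = B₀·r / (1 − (1+r)^(−n)) = 20022.41·0.0199167 / (1 − 1.01992^(−24)).
Denominator 1 − (1+r)^(−24) = 0.377058204.
P = 398.78 / 0.377058204 ≈ 1057.61.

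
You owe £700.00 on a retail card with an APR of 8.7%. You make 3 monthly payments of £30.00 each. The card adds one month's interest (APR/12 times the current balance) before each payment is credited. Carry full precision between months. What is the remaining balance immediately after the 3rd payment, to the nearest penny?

Monthly rate r = 8.7%/12 = 0.725% = 0.00725.
Each month: B ← B·(1+r) − £30.00.
Month 1: interest £5.07; balance after payment £675.08.
Month 2: interest £4.89; balance after payment £649.97.
Month 3: interest £4.71; balance after payment £624.68.

£624.68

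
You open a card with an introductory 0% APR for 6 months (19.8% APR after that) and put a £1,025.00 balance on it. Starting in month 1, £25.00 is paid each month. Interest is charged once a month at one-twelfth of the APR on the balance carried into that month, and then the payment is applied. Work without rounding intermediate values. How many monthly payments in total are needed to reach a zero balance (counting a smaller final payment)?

Promo months 1–6 at r₀ = 0%/12 = 0; months 7+ at r₁ = 19.8%/12 = 0.0165.
After month 6 (no interest yet): B = £1,025.00 − 6·£25.00 = £875.00.
Then at r₁ with £25.00/mo: n₂ = −ln(1 − r₁·B/P)/ln(1+r₁) ≈ 52.65 → 53 more payments.

59 months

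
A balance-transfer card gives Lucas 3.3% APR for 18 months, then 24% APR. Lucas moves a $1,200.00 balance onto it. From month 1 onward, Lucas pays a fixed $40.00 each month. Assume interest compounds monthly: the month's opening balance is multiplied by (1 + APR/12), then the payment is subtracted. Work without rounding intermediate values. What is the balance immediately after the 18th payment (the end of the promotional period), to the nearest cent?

Promo months 1–18 at r₀ = 3.3%/12 = 0.00275; months 19+ at r₁ = 24%/12 = 0.02.
After month 18: iterate B ← B·(1+r₀) − $40.00 for 18 months → $523.73.

$523.73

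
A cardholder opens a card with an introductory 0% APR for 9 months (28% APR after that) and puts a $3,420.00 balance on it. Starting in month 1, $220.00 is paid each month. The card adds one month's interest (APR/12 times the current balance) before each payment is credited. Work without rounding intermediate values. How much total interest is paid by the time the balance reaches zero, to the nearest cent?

$141.17

Promo months 1–9 at r₀ = 0%/12 = 0; months 10+ at r₁ = 28%/12 = 0.0233333.
After month 9 (no interest yet): B = $3,420.00 − 9·$220.00 = $1,440.00.
Then at r₁ with $220.00/mo: n₂ = −ln(1 − r₁·B/P)/ln(1+r₁) ≈ 7.19 → 8 more payments.
Total paid = 16·$220.00 + $41.17 = $3,561.17; interest = $3,561.17 − $3,420.00 = $141.17.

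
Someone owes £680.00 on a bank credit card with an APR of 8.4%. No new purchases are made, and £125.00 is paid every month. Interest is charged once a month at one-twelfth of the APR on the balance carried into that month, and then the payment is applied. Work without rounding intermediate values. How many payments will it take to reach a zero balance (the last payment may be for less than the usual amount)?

6 months

Monthly rate r = 8.4%/12 = 0.7% = 0.007.
Recurrence: B ← B·(1+r) − £125.00.
Month 1: interest £4.76; balance after payment £559.76.
Month 2: interest £3.92; balance after payment £438.68.
Month 3: interest £3.07; balance after payment £316.75.
Month 4: interest £2.22; balance after payment £193.97.
Month 5: interest £1.36; balance after payment £70.32.
Month 6: interest £0.49; balance after payment £0.00.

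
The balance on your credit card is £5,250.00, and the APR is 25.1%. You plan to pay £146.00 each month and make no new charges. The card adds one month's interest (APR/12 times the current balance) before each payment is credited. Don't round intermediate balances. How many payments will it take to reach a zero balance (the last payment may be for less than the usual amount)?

Monthly rate r = 25.1%/12 = 2.09167% = 0.0209167.
Recurrence: B ← B·(1+r) − £146.00.
Month 1: interest £109.81; balance after payment £5,213.81.
Month 2: interest £109.06; balance after payment £5,176.87.
Closed form: n = −ln(1 − rB₀/P)/ln(1+r) = −ln(0.24786)/ln(1.02092) ≈ 67.383, so the balance reaches zero during payment 68.

68 payments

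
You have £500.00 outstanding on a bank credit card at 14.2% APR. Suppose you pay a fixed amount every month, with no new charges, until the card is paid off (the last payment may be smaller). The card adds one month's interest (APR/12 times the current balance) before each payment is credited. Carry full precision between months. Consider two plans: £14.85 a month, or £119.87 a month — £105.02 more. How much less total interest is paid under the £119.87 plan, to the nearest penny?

Monthly rate r = 14.2%/12 = 1.18333% = 0.0118333.
At £14.85/mo: n = ⌈−ln(1 − rB₀/P)/ln(1+r)⌉ = 44 payments (last £3.00); total interest = total paid − £500.00 = £141.55.
At £119.87/mo: 5 payments (last £36.46); total interest £15.94.
Interest saved = £141.55 − £15.94 = £125.61.

£125.61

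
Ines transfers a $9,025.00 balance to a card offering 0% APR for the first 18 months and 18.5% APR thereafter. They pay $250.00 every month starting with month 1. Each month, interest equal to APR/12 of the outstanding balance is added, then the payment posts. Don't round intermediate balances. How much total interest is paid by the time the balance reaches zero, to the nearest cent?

$821.77

Promo months 1–18 at r₀ = 0%/12 = 0; months 19+ at r₁ = 18.5%/12 = 0.0154167.
After month 18 (no interest yet): B = $9,025.00 − 18·$250.00 = $4,525.00.
Then at r₁ with $250.00/mo: n₂ = −ln(1 − r₁·B/P)/ln(1+r₁) ≈ 21.39 → 22 more payments.
Total paid = 39·$250.00 + $96.77 = $9,846.77; interest = $9,846.77 − $9,025.00 = $821.77.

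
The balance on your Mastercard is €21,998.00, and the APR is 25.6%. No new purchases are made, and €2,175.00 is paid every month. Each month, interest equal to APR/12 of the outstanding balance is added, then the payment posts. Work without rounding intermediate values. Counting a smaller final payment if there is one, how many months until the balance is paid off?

Monthly rate r = 25.6%/12 = 2.13333% = 0.0213333.
Recurrence: B ← B·(1+r) − €2,175.00.
Month 1: interest €469.29; balance after payment €20,292.29.
Month 2: interest €432.90; balance after payment €18,550.19.
Closed form: n = −ln(1 − rB₀/P)/ln(1+r) = −ln(0.78423)/ln(1.02133) ≈ 11.514, so the balance reaches zero during payment 12.

12 payments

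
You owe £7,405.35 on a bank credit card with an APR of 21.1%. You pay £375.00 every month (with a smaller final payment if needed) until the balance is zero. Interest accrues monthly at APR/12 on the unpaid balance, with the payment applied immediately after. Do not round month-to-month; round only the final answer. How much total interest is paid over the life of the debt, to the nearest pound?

Monthly rate r = 21.1%/12 = 1.75833% = 0.0175833.
Payoff takes n = ⌈−ln(1 − rB₀/P)/ln(1+r)⌉ = ⌈24.470⌉ = 25 payments; the last is £177.13.
Total paid = 24·£375.00 + £177.13 = £9,177.13.
Total interest = total paid − principal = £9,177.13 − £7,405.35 = £1,771.78.

£1,772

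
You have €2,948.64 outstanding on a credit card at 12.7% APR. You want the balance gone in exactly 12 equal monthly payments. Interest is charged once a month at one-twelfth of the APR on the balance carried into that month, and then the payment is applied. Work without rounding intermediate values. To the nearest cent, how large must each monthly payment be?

Monthly rate r = 12.7%/12 = 1.05833% = 0.0105833.
Level-payment amortization: P = B₀·r / (1 − (1+r)^(−n)) = 2948.64·0.0105833 / (1 − 1.01058^(−12)).
Denominator 1 − (1+r)^(−12) = 0.118678385.
P = 31.2064 / 0.118678385 ≈ 262.95.

€262.95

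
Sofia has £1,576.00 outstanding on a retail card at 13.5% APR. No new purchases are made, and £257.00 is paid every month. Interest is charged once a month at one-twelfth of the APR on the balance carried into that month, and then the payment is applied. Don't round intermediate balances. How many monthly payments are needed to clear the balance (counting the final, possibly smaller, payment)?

Monthly rate r = 13.5%/12 = 1.125% = 0.01125.
Recurrence: B ← B·(1+r) − £257.00.
Month 1: interest £17.73; balance after payment £1,336.73.
Month 2: interest £15.04; balance after payment £1,094.77.
Closed form: n = −ln(1 − rB₀/P)/ln(1+r) = −ln(0.93101)/ln(1.01125) ≈ 6.390, so the balance reaches zero during payment 7.

7 months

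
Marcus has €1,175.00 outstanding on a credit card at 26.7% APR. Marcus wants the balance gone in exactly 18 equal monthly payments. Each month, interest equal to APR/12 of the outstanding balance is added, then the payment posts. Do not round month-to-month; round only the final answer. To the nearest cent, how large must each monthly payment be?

€79.93

Monthly rate r = 26.7%/12 = 2.225% = 0.02225.
Level-payment amortization: P = B₀·r / (1 − (1+r)^(−n)) = 1175.00·0.02225 / (1 − 1.02225^(−18)).
Denominator 1 − (1+r)^(−18) = 0.327066957.
P = 26.1437 / 0.327066957 ≈ 79.93.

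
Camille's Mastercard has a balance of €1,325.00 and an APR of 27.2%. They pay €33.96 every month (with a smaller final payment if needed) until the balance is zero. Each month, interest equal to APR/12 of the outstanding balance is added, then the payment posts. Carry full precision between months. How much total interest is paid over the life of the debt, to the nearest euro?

€1,944

Monthly rate r = 27.2%/12 = 2.26667% = 0.0226667.
Payoff takes n = ⌈−ln(1 − rB₀/P)/ln(1+r)⌉ = ⌈96.254⌉ = 97 payments; the last is €8.69.
Total paid = 96·€33.96 + €8.69 = €3,268.85.
Total interest = total paid − principal = €3,268.85 − €1,325.00 = €1,943.85.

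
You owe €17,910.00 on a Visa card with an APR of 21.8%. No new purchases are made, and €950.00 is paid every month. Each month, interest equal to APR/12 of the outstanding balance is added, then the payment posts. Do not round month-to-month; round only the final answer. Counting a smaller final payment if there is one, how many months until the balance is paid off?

Monthly rate r = 21.8%/12 = 1.81667% = 0.0181667.
Recurrence: B ← B·(1+r) − €950.00.
Month 1: interest €325.37; balance after payment €17,285.37.
Month 2: interest €314.02; balance after payment €16,649.38.
Closed form: n = −ln(1 − rB₀/P)/ln(1+r) = −ln(0.65751)/ln(1.01817) ≈ 23.289, so the balance reaches zero during payment 24.

24 months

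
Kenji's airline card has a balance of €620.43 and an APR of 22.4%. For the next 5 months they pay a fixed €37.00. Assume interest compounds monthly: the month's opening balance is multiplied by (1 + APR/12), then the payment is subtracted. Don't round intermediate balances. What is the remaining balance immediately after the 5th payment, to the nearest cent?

€488.50

Monthly rate r = 22.4%/12 = 1.86667% = 0.0186667.
Each month: B ← B·(1+r) − €37.00.
Month 1: interest €11.58; balance after payment €595.01.
Month 2: interest €11.11; balance after payment €569.12.
Month 3: interest €10.62; balance after payment €542.74.
Month 4: interest €10.13; balance after payment €515.87.
Month 5: interest €9.63; balance after payment €488.50.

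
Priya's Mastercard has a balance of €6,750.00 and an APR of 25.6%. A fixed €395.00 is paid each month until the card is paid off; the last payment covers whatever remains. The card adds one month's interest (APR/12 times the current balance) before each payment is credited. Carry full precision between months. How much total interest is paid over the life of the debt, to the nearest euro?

€1,736

Monthly rate r = 25.6%/12 = 2.13333% = 0.0213333.
Payoff takes n = ⌈−ln(1 − rB₀/P)/ln(1+r)⌉ = ⌈21.481⌉ = 22 payments; the last is €190.87.
Total paid = 21·€395.00 + €190.87 = €8,485.87.
Total interest = total paid − principal = €8,485.87 − €6,750.00 = €1,735.87.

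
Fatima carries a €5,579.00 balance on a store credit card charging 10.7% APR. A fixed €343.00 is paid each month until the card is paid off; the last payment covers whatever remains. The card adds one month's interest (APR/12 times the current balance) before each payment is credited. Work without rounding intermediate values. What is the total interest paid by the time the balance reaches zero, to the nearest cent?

Monthly rate r = 10.7%/12 = 0.891667% = 0.00891667.
Payoff takes n = ⌈−ln(1 − rB₀/P)/ln(1+r)⌉ = ⌈17.651⌉ = 18 payments; the last is €223.68.
Total paid = 17·€343.00 + €223.68 = €6,054.68.
Total interest = total paid − principal = €6,054.68 − €5,579.00 = €475.68.

€475.68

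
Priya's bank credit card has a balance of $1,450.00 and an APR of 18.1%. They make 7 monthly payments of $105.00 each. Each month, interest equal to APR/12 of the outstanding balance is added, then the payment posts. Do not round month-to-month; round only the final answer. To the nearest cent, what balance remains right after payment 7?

$841.09

Monthly rate r = 18.1%/12 = 1.50833% = 0.0150833.
Each month: B ← B·(1+r) − $105.00.
Month 1: interest $21.87; balance after payment $1,366.87.
Month 2: interest $20.62; balance after payment $1,282.49.
Month 3: interest $19.34; balance after payment $1,196.83.
Month 4: interest $18.05; balance after payment $1,109.88.
Month 5: interest $16.74; balance after payment $1,021.62.
Month 6: interest $15.41; balance after payment $932.03.
Month 7: interest $14.06; balance after payment $841.09.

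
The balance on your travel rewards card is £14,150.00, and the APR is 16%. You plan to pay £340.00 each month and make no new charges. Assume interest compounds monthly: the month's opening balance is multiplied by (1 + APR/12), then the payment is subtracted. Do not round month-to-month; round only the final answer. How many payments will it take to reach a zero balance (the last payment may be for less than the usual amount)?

62 months

Monthly rate r = 16%/12 = 1.33333% = 0.0133333.
Recurrence: B ← B·(1+r) − £340.00.
Month 1: interest £188.67; balance after payment £13,998.67.
Month 2: interest £186.65; balance after payment £13,845.32.
Closed form: n = −ln(1 − rB₀/P)/ln(1+r) = −ln(0.4451)/ln(1.01333) ≈ 61.113, so the balance reaches zero during payment 62.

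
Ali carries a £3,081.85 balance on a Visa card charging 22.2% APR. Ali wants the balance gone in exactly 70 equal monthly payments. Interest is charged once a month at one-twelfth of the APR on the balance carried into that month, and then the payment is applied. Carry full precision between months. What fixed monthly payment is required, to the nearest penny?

£78.88

Monthly rate r = 22.2%/12 = 1.85% = 0.0185.
Level-payment amortization: P = B₀·r / (1 − (1+r)^(−n)) = 3081.85·0.0185 / (1 − 1.0185^(−70)).
Denominator 1 − (1+r)^(−70) = 0.722841842.
P = 57.0142 / 0.722841842 ≈ 78.88.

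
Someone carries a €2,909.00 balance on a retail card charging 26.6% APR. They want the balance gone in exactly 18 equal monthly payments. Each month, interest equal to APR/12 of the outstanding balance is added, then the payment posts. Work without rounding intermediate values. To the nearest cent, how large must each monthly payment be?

€197.75

Monthly rate r = 26.6%/12 = 2.21667% = 0.0221667.
Level-payment amortization: P = B₀·r / (1 − (1+r)^(−n)) = 2909.00·0.0221667 / (1 − 1.02217^(−18)).
Denominator 1 − (1+r)^(−18) = 0.326078763.
P = 64.4828 / 0.326078763 ≈ 197.75.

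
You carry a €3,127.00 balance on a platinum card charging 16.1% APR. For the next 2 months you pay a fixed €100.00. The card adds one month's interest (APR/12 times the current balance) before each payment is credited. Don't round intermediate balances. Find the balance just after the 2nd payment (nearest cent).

Monthly rate r = 16.1%/12 = 1.34167% = 0.0134167.
Each month: B ← B·(1+r) − €100.00.
Month 1: interest €41.95; balance after payment €3,068.95.
Month 2: interest €41.18; balance after payment €3,010.13.

€3,010.13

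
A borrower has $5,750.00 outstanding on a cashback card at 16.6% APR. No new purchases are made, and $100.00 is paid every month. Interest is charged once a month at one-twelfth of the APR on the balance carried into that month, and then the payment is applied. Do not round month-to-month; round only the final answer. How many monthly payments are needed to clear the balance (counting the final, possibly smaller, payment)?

116 payments

Monthly rate r = 16.6%/12 = 1.38333% = 0.0138333.
Recurrence: B ← B·(1+r) − $100.00.
Month 1: interest $79.54; balance after payment $5,729.54.
Month 2: interest $79.26; balance after payment $5,708.80.
Closed form: n = −ln(1 − rB₀/P)/ln(1+r) = −ln(0.20458)/ln(1.01383) ≈ 115.499, so the balance reaches zero during payment 116.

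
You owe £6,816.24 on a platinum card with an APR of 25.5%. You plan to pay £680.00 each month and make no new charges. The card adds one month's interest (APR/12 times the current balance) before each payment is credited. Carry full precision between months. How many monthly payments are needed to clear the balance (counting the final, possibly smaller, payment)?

12 payments

Monthly rate r = 25.5%/12 = 2.125% = 0.02125.
Recurrence: B ← B·(1+r) − £680.00.
Month 1: interest £144.85; balance after payment £6,281.09.
Month 2: interest £133.47; balance after payment £5,734.56.
Closed form: n = −ln(1 − rB₀/P)/ln(1+r) = −ln(0.78699)/ln(1.02125) ≈ 11.392, so the balance reaches zero during payment 12.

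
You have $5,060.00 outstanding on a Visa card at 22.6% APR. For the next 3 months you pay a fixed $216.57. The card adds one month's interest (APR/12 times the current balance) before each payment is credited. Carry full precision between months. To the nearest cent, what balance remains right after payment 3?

Monthly rate r = 22.6%/12 = 1.88333% = 0.0188333.
Each month: B ← B·(1+r) − $216.57.
Month 1: interest $95.30; balance after payment $4,938.73.
Month 2: interest $93.01; balance after payment $4,815.17.
Month 3: interest $90.69; balance after payment $4,689.29.

$4,689.29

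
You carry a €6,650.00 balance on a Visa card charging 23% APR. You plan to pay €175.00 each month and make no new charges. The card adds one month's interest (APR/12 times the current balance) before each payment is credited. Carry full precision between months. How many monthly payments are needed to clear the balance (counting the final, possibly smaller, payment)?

Monthly rate r = 23%/12 = 1.91667% = 0.0191667.
Recurrence: B ← B·(1+r) − €175.00.
Month 1: interest €127.46; balance after payment €6,602.46.
Month 2: interest €126.55; balance after payment €6,554.01.
Closed form: n = −ln(1 − rB₀/P)/ln(1+r) = −ln(0.27167)/ln(1.01917) ≈ 68.641, so the balance reaches zero during payment 69.

69 payments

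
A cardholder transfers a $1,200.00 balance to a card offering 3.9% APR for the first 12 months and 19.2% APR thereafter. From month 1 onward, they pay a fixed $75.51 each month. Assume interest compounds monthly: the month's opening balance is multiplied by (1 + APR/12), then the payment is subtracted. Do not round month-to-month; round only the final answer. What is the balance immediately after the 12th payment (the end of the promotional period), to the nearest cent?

Promo months 1–12 at r₀ = 3.9%/12 = 0.00325; months 13+ at r₁ = 19.2%/12 = 0.016.
After month 12: iterate B ← B·(1+r₀) − $75.51 for 12 months → $325.15.

$325.15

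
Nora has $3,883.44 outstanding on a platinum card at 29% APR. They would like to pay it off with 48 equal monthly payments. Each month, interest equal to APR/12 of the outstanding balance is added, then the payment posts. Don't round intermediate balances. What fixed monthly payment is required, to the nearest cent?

Monthly rate r = 29%/12 = 2.41667% = 0.0241667.
Level-payment amortization: P = B₀·r / (1 − (1+r)^(−n)) = 3883.44·0.0241667 / (1 − 1.02417^(−48)).
Denominator 1 − (1+r)^(−48) = 0.682159356.
P = 93.8498 / 0.682159356 ≈ 137.58.

$137.58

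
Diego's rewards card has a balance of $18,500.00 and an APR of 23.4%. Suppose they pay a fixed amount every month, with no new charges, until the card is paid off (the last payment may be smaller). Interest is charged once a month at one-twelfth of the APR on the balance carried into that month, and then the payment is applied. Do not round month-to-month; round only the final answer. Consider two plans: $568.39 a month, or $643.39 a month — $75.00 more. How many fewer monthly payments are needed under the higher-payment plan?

10 fewer payments

Monthly rate r = 23.4%/12 = 1.95% = 0.0195.
At $568.39/mo: n = ⌈−ln(1 − rB₀/P)/ln(1+r)⌉ = 53 payments (last $81.96); total interest = total paid − $18,500.00 = $11,138.24.
At $643.39/mo: 43 payments (last $383.29); total interest $8,905.67.
Payments saved = 53 − 43 = 10.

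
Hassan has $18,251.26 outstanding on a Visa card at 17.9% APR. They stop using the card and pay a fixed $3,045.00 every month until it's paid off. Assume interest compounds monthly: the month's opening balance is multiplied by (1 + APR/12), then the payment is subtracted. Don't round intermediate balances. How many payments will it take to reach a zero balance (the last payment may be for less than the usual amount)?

Monthly rate r = 17.9%/12 = 1.49167% = 0.0149167.
Recurrence: B ← B·(1+r) − $3,045.00.
Month 1: interest $272.25; balance after payment $15,478.51.
Month 2: interest $230.89; balance after payment $12,664.40.
Closed form: n = −ln(1 − rB₀/P)/ln(1+r) = −ln(0.91059)/ln(1.01492) ≈ 6.326, so the balance reaches zero during payment 7.

7 months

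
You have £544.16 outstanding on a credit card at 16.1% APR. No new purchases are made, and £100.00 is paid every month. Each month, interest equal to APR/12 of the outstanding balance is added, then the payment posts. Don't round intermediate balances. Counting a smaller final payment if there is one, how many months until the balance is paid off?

6 payments

Monthly rate r = 16.1%/12 = 1.34167% = 0.0134167.
Recurrence: B ← B·(1+r) − £100.00.
Month 1: interest £7.30; balance after payment £451.46.
Month 2: interest £6.06; balance after payment £357.52.
Month 3: interest £4.80; balance after payment £262.31.
Month 4: interest £3.52; balance after payment £165.83.
Month 5: interest £2.22; balance after payment £68.06.
Month 6: interest £0.91; balance after payment £0.00.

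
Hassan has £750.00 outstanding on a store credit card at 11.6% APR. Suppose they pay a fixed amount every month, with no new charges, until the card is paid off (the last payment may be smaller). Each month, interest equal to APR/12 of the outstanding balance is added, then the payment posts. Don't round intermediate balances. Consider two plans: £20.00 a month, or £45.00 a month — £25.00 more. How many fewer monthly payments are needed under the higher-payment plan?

Monthly rate r = 11.6%/12 = 0.966667% = 0.00966667.
At £20.00/mo: n = ⌈−ln(1 − rB₀/P)/ln(1+r)⌉ = 47 payments (last £15.96); total interest = total paid − £750.00 = £185.96.
At £45.00/mo: 19 payments (last £11.79); total interest £71.79.
Payments saved = 47 − 19 = 28.

28 fewer payments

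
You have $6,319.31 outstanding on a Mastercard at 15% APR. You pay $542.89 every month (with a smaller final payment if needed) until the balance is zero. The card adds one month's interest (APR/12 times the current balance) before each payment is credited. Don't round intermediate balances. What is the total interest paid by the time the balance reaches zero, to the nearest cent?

$553.19

Monthly rate r = 15%/12 = 1.25% = 0.0125.
Payoff takes n = ⌈−ln(1 − rB₀/P)/ln(1+r)⌉ = ⌈12.658⌉ = 13 payments; the last is $357.82.
Total paid = 12·$542.89 + $357.82 = $6,872.50.
Total interest = total paid − principal = $6,872.50 − $6,319.31 = $553.19.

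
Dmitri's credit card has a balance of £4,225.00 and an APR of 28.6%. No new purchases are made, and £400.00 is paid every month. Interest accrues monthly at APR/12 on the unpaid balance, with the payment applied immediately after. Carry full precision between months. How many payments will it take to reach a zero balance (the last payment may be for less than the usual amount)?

13 months

Monthly rate r = 28.6%/12 = 2.38333% = 0.0238333.
Recurrence: B ← B·(1+r) − £400.00.
Month 1: interest £100.70; balance after payment £3,925.70.
Month 2: interest £93.56; balance after payment £3,619.26.
Closed form: n = −ln(1 − rB₀/P)/ln(1+r) = −ln(0.74826)/ln(1.02383) ≈ 12.312, so the balance reaches zero during payment 13.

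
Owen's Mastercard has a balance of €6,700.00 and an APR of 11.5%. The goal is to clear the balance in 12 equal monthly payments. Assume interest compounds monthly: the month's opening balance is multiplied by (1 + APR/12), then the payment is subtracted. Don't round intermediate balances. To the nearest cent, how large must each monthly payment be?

Monthly rate r = 11.5%/12 = 0.958333% = 0.00958333.
Level-payment amortization: P = B₀·r / (1 − (1+r)^(−n)) = 6700.00·0.00958333 / (1 − 1.00958^(−12)).
Denominator 1 − (1+r)^(−12) = 0.108145658.
P = 64.2083 / 0.108145658 ≈ 593.72.

€593.72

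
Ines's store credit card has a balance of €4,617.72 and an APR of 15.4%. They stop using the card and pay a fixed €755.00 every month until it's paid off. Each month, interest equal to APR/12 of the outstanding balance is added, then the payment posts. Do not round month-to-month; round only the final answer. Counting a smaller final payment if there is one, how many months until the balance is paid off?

Monthly rate r = 15.4%/12 = 1.28333% = 0.0128333.
Recurrence: B ← B·(1+r) − €755.00.
Month 1: interest €59.26; balance after payment €3,921.98.
Month 2: interest €50.33; balance after payment €3,217.31.
Closed form: n = −ln(1 − rB₀/P)/ln(1+r) = −ln(0.92151)/ln(1.01283) ≈ 6.410, so the balance reaches zero during payment 7.

7 payments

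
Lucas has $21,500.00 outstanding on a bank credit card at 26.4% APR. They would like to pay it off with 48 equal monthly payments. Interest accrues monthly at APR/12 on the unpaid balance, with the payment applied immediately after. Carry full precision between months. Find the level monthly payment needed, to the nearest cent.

Monthly rate r = 26.4%/12 = 2.2% = 0.022.
Level-payment amortization: P = B₀·r / (1 − (1+r)^(−n)) = 21500.00·0.022 / (1 − 1.022^(−48)).
Denominator 1 − (1+r)^(−48) = 0.648150449.
P = 473 / 0.648150449 ≈ 729.77.

$729.77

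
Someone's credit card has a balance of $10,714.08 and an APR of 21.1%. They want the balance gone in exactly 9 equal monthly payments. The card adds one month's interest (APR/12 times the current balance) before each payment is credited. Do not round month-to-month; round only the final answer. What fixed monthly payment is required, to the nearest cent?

$1,297.55

Monthly rate r = 21.1%/12 = 1.75833% = 0.0175833.
Level-payment amortization: P = B₀·r / (1 − (1+r)^(−n)) = 10714.08·0.0175833 / (1 − 1.01758^(−9)).
Denominator 1 − (1+r)^(−9) = 0.145188939.
P = 188.389 / 0.145188939 ≈ 1297.55.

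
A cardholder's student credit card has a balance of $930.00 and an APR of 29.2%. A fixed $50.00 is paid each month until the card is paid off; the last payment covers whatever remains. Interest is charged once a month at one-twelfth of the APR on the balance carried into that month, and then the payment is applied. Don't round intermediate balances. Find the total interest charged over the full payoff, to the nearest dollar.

Monthly rate r = 29.2%/12 = 2.43333% = 0.0243333.
Payoff takes n = ⌈−ln(1 − rB₀/P)/ln(1+r)⌉ = ⌈25.063⌉ = 26 payments; the last is $3.21.
Total paid = 25·$50.00 + $3.21 = $1,253.21.
Total interest = total paid − principal = $1,253.21 − $930.00 = $323.21.

$323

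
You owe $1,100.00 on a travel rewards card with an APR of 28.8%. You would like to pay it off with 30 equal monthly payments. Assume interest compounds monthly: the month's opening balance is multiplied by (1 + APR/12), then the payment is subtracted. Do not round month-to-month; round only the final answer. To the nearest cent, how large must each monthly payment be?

Monthly rate r = 28.8%/12 = 2.4% = 0.024.
Level-payment amortization: P = B₀·r / (1 − (1+r)^(−n)) = 1100.00·0.024 / (1 − 1.024^(−30)).
Denominator 1 − (1+r)^(−30) = 0.509090653.
P = 26.4 / 0.509090653 ≈ 51.86.

$51.86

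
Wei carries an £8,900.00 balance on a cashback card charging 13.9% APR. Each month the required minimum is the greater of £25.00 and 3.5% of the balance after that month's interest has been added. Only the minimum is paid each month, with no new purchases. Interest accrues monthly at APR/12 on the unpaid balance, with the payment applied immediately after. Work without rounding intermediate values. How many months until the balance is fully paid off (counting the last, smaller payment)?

140 months

Monthly rate r = 13.9%/12 = 1.15833% = 0.0115833.
While 3.5% of the post-interest balance exceeds £25.00, each month B ← (B·(1+r))·(1 − 0.035), i.e. B shrinks by the factor (1+r)·0.965 = 0.97618.
This holds for months 1–106. Entering month 107 the balance is £690.97; 3.5% of the post-interest balance is now below £25.00, so the flat £25.00 minimum applies from here.
From month 107 a fixed £25.00 at rate r clears £690.97 in 34 more payments. Total: 106 + 34 = 140 months.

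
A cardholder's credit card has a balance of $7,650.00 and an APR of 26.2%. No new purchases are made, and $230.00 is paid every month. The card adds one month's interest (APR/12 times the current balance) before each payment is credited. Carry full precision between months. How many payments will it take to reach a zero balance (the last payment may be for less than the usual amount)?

Monthly rate r = 26.2%/12 = 2.18333% = 0.0218333.
Recurrence: B ← B·(1+r) − $230.00.
Month 1: interest $167.03; balance after payment $7,587.02.
Month 2: interest $165.65; balance after payment $7,522.68.
Closed form: n = −ln(1 − rB₀/P)/ln(1+r) = −ln(0.2738)/ln(1.02183) ≈ 59.974, so the balance reaches zero during payment 60.

60 payments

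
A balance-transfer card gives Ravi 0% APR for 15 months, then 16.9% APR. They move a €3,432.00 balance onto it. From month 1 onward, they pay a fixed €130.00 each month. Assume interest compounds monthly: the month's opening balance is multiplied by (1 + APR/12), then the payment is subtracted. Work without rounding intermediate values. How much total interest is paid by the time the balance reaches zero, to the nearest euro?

Promo months 1–15 at r₀ = 0%/12 = 0; months 16+ at r₁ = 16.9%/12 = 0.0140833.
After month 15 (no interest yet): B = €3,432.00 − 15·€130.00 = €1,482.00.
Then at r₁ with €130.00/mo: n₂ = −ln(1 − r₁·B/P)/ln(1+r₁) ≈ 12.51 → 13 more payments.
Total paid = 27·€130.00 + €67.04 = €3,577.04; interest = €3,577.04 − €3,432.00 = €145.04.

€145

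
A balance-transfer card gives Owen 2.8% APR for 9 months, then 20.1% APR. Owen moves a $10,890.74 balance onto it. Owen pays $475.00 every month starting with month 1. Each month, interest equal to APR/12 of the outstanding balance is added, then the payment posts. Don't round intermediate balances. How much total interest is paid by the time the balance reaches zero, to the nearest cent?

Promo months 1–9 at r₀ = 2.8%/12 = 0.00233333; months 10+ at r₁ = 20.1%/12 = 0.01675.
After month 9: iterate B ← B·(1+r₀) − $475.00 for 9 months → $6,806.47.
Then at r₁ with $475.00/mo: n₂ = −ln(1 − r₁·B/P)/ln(1+r₁) ≈ 16.52 → 17 more payments.
Total paid = 25·$475.00 + $249.19 = $12,124.19; interest = $12,124.19 − $10,890.74 = $1,233.45.

$1,233.45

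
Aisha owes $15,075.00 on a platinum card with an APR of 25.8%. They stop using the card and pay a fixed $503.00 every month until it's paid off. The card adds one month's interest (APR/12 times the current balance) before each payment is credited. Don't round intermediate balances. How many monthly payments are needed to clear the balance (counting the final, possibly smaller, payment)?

Monthly rate r = 25.8%/12 = 2.15% = 0.0215.
Recurrence: B ← B·(1+r) − $503.00.
Month 1: interest $324.11; balance after payment $14,896.11.
Month 2: interest $320.27; balance after payment $14,713.38.
Closed form: n = −ln(1 − rB₀/P)/ln(1+r) = −ln(0.35564)/ln(1.0215) ≈ 48.600, so the balance reaches zero during payment 49.

49 payments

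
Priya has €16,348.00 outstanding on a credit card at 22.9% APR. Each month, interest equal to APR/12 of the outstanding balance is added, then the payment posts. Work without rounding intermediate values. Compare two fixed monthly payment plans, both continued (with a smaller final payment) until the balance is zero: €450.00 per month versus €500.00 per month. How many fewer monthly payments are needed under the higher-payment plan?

11 fewer payments

Monthly rate r = 22.9%/12 = 1.90833% = 0.0190833.
At €450.00/mo: n = ⌈−ln(1 − rB₀/P)/ln(1+r)⌉ = 63 payments (last €234.09); total interest = total paid − €16,348.00 = €11,786.09.
At €500.00/mo: 52 payments (last €369.88); total interest €9,521.88.
Payments saved = 63 − 52 = 11.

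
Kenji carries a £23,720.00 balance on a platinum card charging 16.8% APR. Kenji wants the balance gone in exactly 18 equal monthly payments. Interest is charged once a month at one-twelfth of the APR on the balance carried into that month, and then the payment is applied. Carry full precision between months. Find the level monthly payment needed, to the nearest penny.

Monthly rate r = 16.8%/12 = 1.4% = 0.014.
Level-payment amortization: P = B₀·r / (1 − (1+r)^(−n)) = 23720.00·0.014 / (1 − 1.014^(−18)).
Denominator 1 − (1+r)^(−18) = 0.221395678.
P = 332.08 / 0.221395678 ≈ 1499.94.

£1,499.94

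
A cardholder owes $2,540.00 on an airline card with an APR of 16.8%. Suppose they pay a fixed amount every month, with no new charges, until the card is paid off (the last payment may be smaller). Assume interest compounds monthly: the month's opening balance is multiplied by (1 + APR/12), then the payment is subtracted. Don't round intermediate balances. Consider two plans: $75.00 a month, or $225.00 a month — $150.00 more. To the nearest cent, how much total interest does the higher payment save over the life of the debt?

$682.80

Monthly rate r = 16.8%/12 = 1.4% = 0.014.
At $75.00/mo: n = ⌈−ln(1 − rB₀/P)/ln(1+r)⌉ = 47 payments (last $17.21); total interest = total paid − $2,540.00 = $927.21.
At $225.00/mo: 13 payments (last $84.41); total interest $244.41.
Interest saved = $927.21 − $244.41 = $682.80.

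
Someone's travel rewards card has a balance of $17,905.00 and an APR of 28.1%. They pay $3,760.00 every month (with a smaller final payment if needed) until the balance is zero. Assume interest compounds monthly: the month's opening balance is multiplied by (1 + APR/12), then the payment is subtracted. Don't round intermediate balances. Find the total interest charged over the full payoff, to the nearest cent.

Monthly rate r = 28.1%/12 = 2.34167% = 0.0234167.
Payoff takes n = ⌈−ln(1 − rB₀/P)/ln(1+r)⌉ = ⌈5.108⌉ = 6 payments; the last is $409.94.
Total paid = 5·$3,760.00 + $409.94 = $19,209.94.
Total interest = total paid − principal = $19,209.94 − $17,905.00 = $1,304.94.

$1,304.94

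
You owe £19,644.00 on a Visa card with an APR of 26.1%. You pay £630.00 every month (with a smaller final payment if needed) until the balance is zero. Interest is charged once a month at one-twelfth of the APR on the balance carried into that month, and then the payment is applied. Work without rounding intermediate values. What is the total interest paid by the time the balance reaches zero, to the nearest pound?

£13,554

Monthly rate r = 26.1%/12 = 2.175% = 0.02175.
Payoff takes n = ⌈−ln(1 − rB₀/P)/ln(1+r)⌉ = ⌈52.693⌉ = 53 payments; the last is £437.84.
Total paid = 52·£630.00 + £437.84 = £33,197.84.
Total interest = total paid − principal = £33,197.84 − £19,644.00 = £13,553.84.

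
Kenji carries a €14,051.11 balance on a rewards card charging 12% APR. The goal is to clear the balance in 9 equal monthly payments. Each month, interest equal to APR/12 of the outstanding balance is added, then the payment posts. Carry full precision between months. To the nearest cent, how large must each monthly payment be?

Monthly rate r = 12%/12 = 1% = 0.01.
Level-payment amortization: P = B₀·r / (1 − (1+r)^(−n)) = 14051.11·0.01 / (1 − 1.01^(−9)).
Denominator 1 − (1+r)^(−9) = 0.0856601758.
P = 140.511 / 0.0856601758 ≈ 1640.33.

€1,640.33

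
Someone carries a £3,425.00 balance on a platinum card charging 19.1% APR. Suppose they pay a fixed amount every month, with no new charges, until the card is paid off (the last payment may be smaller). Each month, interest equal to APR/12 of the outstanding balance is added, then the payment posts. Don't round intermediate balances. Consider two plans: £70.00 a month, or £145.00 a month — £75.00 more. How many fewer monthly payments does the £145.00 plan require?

66 fewer payments

Monthly rate r = 19.1%/12 = 1.59167% = 0.0159167.
At £70.00/mo: n = ⌈−ln(1 − rB₀/P)/ln(1+r)⌉ = 96 payments (last £37.46); total interest = total paid − £3,425.00 = £3,262.46.
At £145.00/mo: 30 payments (last £124.98); total interest £904.98.
Payments saved = 96 − 30 = 66.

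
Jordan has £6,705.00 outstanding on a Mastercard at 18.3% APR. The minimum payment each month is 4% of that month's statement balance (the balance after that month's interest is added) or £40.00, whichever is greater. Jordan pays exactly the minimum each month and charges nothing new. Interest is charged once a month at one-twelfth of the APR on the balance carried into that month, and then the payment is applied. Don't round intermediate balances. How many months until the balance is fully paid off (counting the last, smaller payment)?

106 months

Monthly rate r = 18.3%/12 = 1.525% = 0.01525.
While 4% of the post-interest balance exceeds £40.00, each month B ← (B·(1+r))·(1 − 0.04), i.e. B shrinks by the factor (1+r)·0.96 = 0.97464.
This holds for months 1–75. Entering month 76 the balance is £976.60; 4% of the post-interest balance is now below £40.00, so the flat £40.00 minimum applies from here.
From month 76 a fixed £40.00 at rate r clears £976.60 in 31 more payments. Total: 75 + 31 = 106 months.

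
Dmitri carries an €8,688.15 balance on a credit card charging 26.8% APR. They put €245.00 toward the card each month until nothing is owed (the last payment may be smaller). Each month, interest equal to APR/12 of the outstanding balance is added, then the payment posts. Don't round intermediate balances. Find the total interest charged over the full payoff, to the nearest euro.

Monthly rate r = 26.8%/12 = 2.23333% = 0.0223333.
Payoff takes n = ⌈−ln(1 − rB₀/P)/ln(1+r)⌉ = ⌈71.086⌉ = 72 payments; the last is €21.36.
Total paid = 71·€245.00 + €21.36 = €17,416.36.
Total interest = total paid − principal = €17,416.36 − €8,688.15 = €8,728.21.

€8,728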